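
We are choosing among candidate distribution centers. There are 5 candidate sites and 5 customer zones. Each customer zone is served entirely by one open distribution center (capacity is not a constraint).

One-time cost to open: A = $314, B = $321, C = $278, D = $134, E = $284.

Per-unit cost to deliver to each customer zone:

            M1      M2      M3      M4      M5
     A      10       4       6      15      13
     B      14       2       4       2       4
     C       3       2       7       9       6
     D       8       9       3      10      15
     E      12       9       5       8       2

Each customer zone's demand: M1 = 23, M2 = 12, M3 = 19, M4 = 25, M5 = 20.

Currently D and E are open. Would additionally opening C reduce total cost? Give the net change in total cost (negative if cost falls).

Current service cost with {D, E}: 589.
Adding C: each customer zone re-picks its cheapest; new service cost 390, saving 199.
Extra fixed cost: 278. Net change = 278 − 199 = 79.
(Totals: 1007 → 1086.)

No — net change +79 (cost rises by 79).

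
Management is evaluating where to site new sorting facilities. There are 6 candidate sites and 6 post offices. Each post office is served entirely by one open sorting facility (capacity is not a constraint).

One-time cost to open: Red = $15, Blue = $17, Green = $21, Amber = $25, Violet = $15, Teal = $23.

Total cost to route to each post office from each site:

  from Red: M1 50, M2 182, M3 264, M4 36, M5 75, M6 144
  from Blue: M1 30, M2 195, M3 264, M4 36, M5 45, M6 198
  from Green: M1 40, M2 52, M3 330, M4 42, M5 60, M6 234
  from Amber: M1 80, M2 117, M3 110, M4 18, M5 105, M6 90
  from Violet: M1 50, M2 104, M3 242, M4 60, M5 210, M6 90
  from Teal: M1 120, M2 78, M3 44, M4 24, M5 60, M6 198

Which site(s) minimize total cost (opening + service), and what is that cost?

Open Blue, Green, Violet and Teal; minimum total cost 361.

For any fixed open set, each post office goes to its cheapest open site; total = fixed + service.
{Blue, Green, Violet, Teal}: M1→Blue 30, M2→Green 52, M3→Teal 44, M4→Teal 24, M5→Blue 45, M6→Violet 90. Service 285; fixed 76; total 361.
{Blue, Green, Amber, Teal}: service 279 + fixed 86 = 365
{Blue, Violet, Teal}: service 311 + fixed 55 = 366
{Red, Blue, Green, Amber, Violet, Teal}: service 279 + fixed 116 = 395
No other subset beats 361.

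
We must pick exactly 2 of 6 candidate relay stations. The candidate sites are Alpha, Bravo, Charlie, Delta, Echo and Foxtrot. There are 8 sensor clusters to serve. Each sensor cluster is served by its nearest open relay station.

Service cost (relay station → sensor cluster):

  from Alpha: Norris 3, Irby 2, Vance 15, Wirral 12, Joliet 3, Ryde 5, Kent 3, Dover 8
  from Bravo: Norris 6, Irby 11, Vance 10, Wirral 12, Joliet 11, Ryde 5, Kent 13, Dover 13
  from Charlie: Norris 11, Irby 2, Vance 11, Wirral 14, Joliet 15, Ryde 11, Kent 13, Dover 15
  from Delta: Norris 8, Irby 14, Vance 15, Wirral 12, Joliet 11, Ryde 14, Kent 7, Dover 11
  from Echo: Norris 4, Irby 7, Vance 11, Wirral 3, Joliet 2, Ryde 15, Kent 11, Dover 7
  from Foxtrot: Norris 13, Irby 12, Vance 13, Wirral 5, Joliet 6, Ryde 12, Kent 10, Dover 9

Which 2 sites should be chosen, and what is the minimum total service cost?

With exactly 2 open, each sensor cluster uses its cheapest among the chosen.
{Alpha, Echo}: Norris→Alpha 3, Irby→Alpha 2, Vance→Echo 11, Wirral→Echo 3, Joliet→Echo 2, Ryde→Alpha 5, Kent→Alpha 3, Dover→Echo 7. Service cost 36.
{Alpha, Foxtrot}: service cost 42
{Alpha, Bravo}: service cost 46
Among all 15 size-2 choices, {Alpha, Echo} is lowest.

Choose Alpha and Echo; total service cost 36.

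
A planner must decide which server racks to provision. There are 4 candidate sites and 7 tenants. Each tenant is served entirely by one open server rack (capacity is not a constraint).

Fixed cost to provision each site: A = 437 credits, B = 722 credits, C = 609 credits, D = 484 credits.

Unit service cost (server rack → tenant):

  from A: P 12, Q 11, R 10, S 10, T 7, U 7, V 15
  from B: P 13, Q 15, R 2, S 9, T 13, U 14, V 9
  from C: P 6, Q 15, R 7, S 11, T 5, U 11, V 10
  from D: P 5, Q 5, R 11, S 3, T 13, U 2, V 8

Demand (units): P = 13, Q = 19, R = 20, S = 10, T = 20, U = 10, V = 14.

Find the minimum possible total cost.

Minimum total cost: 1286

For any fixed open set, each tenant goes to its cheapest open site; total = fixed + service.
{D}: P→D 5·13=65, Q→D 5·19=95, R→D 11·20=220, S→D 3·10=30, T→D 13·20=260, U→D 2·10=20, V→D 8·14=112. Service 802; fixed 484; total 1286.
{A}: P→A 12·13=156, Q→A 11·19=209, R→A 10·20=200, S→A 10·10=100, T→A 7·20=140, U→A 7·10=70, V→A 15·14=210. Service 1085; fixed 437; total 1522.
{C}: service 963 + fixed 609 = 1572
{A, B, C, D}: P→D 5·13=65, Q→D 5·19=95, R→B 2·20=40, S→D 3·10=30, T→C 5·20=100, U→D 2·10=20, V→D 8·14=112. Service 462; fixed 2252; total 2714.
No other subset beats 1286.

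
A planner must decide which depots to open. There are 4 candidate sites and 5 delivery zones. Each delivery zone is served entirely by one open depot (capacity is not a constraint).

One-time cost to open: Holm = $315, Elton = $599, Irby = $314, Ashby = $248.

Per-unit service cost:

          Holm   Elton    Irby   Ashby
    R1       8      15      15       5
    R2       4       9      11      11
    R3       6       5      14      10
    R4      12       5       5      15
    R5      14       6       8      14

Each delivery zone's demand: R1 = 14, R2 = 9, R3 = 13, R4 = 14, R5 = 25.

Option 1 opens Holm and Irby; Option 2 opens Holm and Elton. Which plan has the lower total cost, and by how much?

Option 1: {Holm, Irby}: R1→Holm 8·14=112, R2→Holm 4·9=36, R3→Holm 6·13=78, R4→Irby 5·14=70, R5→Irby 8·25=200. Service 496; fixed 629; total 1125.
Option 2: {Holm, Elton}: R1→Holm 8·14=112, R2→Holm 4·9=36, R3→Elton 5·13=65, R4→Elton 5·14=70, R5→Elton 6·25=150. Service 433; fixed 914; total 1347.
Difference: |1125 − 1347| = 222.

Option 1 is cheaper by 222.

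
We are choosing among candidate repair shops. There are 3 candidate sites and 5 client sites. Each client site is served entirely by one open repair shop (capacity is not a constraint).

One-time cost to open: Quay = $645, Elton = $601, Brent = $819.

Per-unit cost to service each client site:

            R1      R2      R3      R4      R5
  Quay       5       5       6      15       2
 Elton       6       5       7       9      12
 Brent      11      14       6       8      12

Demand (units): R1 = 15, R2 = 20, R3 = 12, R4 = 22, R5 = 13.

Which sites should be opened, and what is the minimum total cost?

For any fixed open set, each client site goes to its cheapest open site; total = fixed + service.
{Elton}: R1→Elton 6·15=90, R2→Elton 5·20=100, R3→Elton 7·12=84, R4→Elton 9·22=198, R5→Elton 12·13=156. Service 628; fixed 601; total 1229.
{Quay}: R1→Quay 5·15=75, R2→Quay 5·20=100, R3→Quay 6·12=72, R4→Quay 15·22=330, R5→Quay 2·13=26. Service 603; fixed 645; total 1248.
{Brent}: service 849 + fixed 819 = 1668
{Quay, Elton, Brent}: service 449 + fixed 2065 = 2514
No other subset beats 1229.

Open Elton only; minimum total cost 1229.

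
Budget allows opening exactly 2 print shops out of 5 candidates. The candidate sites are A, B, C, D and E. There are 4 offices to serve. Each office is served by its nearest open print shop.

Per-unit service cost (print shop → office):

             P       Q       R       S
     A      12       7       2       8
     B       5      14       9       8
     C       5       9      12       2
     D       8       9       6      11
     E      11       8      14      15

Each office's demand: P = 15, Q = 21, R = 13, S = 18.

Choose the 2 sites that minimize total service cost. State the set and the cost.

Choose A and C; total service cost 284.

With exactly 2 open, each office uses its cheapest among the chosen.
{A, C}: P→C 5·15=75, Q→A 7·21=147, R→A 2·13=26, S→C 2·18=36. Service cost 284.
{C, D}: service cost 378
{A, B}: service cost 392
Among all 10 size-2 choices, {A, C} is lowest.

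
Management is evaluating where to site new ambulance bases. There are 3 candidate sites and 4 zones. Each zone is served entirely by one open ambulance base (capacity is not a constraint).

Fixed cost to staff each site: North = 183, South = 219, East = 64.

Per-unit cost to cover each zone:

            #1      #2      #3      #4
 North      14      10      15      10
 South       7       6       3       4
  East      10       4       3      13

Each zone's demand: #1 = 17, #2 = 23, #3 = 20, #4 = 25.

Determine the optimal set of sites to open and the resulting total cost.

Open South only; minimum total cost 636.

For any fixed open set, each zone goes to its cheapest open site; total = fixed + service.
{South}: #1→South 7·17=119, #2→South 6·23=138, #3→South 3·20=60, #4→South 4·25=100. Service 417; fixed 219; total 636.
{South, East}: service 371 + fixed 283 = 654
{East}: service 647 + fixed 64 = 711
{North, South, East}: #1→South 7·17=119, #2→East 4·23=92, #3→South 3·20=60, #4→South 4·25=100. Service 371; fixed 466; total 837.
(All 7 nonempty subsets were checked; South only is lowest.)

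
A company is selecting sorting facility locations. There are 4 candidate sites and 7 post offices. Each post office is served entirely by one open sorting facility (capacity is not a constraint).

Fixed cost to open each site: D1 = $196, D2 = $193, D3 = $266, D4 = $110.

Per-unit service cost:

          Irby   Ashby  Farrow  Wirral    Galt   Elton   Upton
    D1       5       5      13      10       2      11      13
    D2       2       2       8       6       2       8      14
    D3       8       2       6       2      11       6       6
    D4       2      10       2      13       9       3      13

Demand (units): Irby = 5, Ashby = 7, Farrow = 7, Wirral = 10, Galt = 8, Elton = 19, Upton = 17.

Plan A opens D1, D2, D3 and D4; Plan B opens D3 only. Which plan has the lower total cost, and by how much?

Plan A: {D1, D2, D3, D4}: Irby→D2 2·5=10, Ashby→D2 2·7=14, Farrow→D4 2·7=14, Wirral→D3 2·10=20, Galt→D1 2·8=16, Elton→D4 3·19=57, Upton→D3 6·17=102. Service 233; fixed 765; total 998.
Plan B: {D3}: Irby→D3 8·5=40, Ashby→D3 2·7=14, Farrow→D3 6·7=42, Wirral→D3 2·10=20, Galt→D3 11·8=88, Elton→D3 6·19=114, Upton→D3 6·17=102. Service 420; fixed 266; total 686.
Difference: |998 − 686| = 312.

Plan B is cheaper by 312.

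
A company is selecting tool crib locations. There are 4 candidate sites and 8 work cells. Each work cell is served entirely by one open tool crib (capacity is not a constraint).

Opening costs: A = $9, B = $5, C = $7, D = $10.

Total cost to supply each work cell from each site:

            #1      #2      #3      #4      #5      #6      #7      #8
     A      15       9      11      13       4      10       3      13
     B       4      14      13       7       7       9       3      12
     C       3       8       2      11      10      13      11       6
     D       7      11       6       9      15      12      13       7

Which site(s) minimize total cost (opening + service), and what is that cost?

Open B and C; minimum total cost 57.

For any fixed open set, each work cell goes to its cheapest open site; total = fixed + service.
{B, C}: #1→C 3, #2→C 8, #3→C 2, #4→B 7, #5→B 7, #6→B 9, #7→B 3, #8→C 6. Service 45; fixed 12; total 57.
{A, B, C}: service 42 + fixed 21 = 63
{A, C}: #1→C 3, #2→C 8, #3→C 2, #4→C 11, #5→A 4, #6→A 10, #7→A 3, #8→C 6. Service 47; fixed 16; total 63.
{A, B, C, D}: #1→C 3, #2→C 8, #3→C 2, #4→B 7, #5→A 4, #6→B 9, #7→A 3, #8→C 6. Service 42; fixed 31; total 73.
No other subset beats 57.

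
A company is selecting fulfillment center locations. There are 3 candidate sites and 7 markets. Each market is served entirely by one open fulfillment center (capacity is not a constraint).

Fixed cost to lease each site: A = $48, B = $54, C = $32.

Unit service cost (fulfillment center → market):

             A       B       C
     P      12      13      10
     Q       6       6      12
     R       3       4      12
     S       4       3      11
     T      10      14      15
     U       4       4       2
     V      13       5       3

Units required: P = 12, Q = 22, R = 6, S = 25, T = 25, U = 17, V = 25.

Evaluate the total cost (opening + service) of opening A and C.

Total cost: 809

Each market is assigned to its cheapest site among the open ones.
{A, C}: P→C 10·12=120, Q→A 6·22=132, R→A 3·6=18, S→A 4·25=100, T→A 10·25=250, U→C 2·17=34, V→C 3·25=75. Service 729; fixed 80; total 809.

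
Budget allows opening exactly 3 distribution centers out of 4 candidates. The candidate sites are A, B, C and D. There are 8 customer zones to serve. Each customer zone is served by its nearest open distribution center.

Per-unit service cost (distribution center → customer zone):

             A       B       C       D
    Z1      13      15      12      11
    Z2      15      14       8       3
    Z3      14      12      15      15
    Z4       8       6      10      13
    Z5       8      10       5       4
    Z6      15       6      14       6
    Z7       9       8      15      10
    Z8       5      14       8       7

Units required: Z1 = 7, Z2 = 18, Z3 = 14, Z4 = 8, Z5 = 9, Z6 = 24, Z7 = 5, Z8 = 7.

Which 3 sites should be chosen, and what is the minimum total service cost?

With exactly 3 open, each customer zone uses its cheapest among the chosen.
{A, B, D}: Z1→D 11·7=77, Z2→D 3·18=54, Z3→B 12·14=168, Z4→B 6·8=48, Z5→D 4·9=36, Z6→B 6·24=144, Z7→B 8·5=40, Z8→A 5·7=35. Service cost 602.
{B, C, D}: service cost 616
{A, C, D}: service cost 651
Among all 4 size-3 choices, {A, B, D} is lowest.

Choose A, B and D; total service cost 602.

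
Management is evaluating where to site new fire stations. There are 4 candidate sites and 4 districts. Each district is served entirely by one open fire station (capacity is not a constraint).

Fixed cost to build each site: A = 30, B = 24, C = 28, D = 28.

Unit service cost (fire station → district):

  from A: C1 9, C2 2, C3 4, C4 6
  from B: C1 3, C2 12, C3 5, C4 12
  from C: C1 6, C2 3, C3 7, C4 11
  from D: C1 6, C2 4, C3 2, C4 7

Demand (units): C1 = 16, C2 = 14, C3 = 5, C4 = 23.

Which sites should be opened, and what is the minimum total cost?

For any fixed open set, each district goes to its cheapest open site; total = fixed + service.
{A, B}: C1→B 3·16=48, C2→A 2·14=28, C3→A 4·5=20, C4→A 6·23=138. Service 234; fixed 54; total 288.
{A, B, D}: service 224 + fixed 82 = 306
{A, B, C}: service 234 + fixed 82 = 316
{A, B, C, D}: service 224 + fixed 110 = 334
(All 15 nonempty subsets were checked; A and B is lowest.)

Open A and B; minimum total cost 288.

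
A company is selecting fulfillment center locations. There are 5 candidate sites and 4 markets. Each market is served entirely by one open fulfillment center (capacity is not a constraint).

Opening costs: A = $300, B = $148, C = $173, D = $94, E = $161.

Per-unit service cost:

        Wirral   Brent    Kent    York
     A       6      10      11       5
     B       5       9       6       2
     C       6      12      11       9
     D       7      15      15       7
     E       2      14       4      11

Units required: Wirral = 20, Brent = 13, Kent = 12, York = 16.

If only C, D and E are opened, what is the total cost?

Total cost: 784

Each market is assigned to its cheapest site among the open ones.
{C, D, E}: Wirral→E 2·20=40, Brent→C 12·13=156, Kent→E 4·12=48, York→D 7·16=112. Service 356; fixed 428; total 784.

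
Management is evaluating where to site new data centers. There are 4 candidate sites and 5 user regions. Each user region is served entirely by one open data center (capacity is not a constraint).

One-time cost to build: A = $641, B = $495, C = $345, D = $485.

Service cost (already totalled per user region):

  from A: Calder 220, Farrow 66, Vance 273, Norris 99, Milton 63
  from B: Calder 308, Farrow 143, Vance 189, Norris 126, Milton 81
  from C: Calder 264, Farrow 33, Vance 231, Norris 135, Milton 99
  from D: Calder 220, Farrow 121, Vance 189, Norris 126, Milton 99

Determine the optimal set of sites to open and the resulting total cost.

For any fixed open set, each user region goes to its cheapest open site; total = fixed + service.
{C}: Calder→C 264, Farrow→C 33, Vance→C 231, Norris→C 135, Milton→C 99. Service 762; fixed 345; total 1107.
{D}: Calder→D 220, Farrow→D 121, Vance→D 189, Norris→D 126, Milton→D 99. Service 755; fixed 485; total 1240.
{B}: service 847 + fixed 495 = 1342
{A, B, C, D}: Calder→A 220, Farrow→C 33, Vance→B 189, Norris→A 99, Milton→A 63. Service 604; fixed 1966; total 2570.
No other subset beats 1107.

Open C only; minimum total cost 1107.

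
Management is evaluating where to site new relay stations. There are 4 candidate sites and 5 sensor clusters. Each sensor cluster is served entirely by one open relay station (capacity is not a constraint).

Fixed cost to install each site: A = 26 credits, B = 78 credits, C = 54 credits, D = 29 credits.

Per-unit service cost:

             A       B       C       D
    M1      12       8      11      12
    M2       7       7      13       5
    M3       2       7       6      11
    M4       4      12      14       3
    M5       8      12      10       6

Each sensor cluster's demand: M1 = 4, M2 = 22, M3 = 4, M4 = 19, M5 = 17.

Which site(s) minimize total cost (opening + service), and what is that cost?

Open A and D; minimum total cost 380.

For any fixed open set, each sensor cluster goes to its cheapest open site; total = fixed + service.
{A, D}: M1→A 12·4=48, M2→D 5·22=110, M3→A 2·4=8, M4→D 3·19=57, M5→D 6·17=102. Service 325; fixed 55; total 380.
{D}: service 361 + fixed 29 = 390
{C, D}: service 337 + fixed 83 = 420
{A, B, C, D}: service 309 + fixed 187 = 496
No other subset beats 380.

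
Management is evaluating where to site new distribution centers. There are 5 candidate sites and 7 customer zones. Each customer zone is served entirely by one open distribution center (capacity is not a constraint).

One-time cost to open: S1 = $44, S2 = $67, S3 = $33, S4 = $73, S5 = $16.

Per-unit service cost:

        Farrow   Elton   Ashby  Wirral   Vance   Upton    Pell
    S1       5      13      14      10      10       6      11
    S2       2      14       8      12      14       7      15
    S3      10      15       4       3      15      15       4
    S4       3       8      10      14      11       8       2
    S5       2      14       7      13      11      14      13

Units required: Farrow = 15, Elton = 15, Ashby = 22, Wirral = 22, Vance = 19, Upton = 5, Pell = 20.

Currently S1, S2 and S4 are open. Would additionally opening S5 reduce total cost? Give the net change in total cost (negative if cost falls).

Current service cost with {S1, S2, S4}: 806.
Adding S5: each customer zone re-picks its cheapest; new service cost 784, saving 22.
Extra fixed cost: 16. Net change = 16 − 22 = -6.
(Totals: 990 → 984.)

Yes — net change −6 (cost falls by 6).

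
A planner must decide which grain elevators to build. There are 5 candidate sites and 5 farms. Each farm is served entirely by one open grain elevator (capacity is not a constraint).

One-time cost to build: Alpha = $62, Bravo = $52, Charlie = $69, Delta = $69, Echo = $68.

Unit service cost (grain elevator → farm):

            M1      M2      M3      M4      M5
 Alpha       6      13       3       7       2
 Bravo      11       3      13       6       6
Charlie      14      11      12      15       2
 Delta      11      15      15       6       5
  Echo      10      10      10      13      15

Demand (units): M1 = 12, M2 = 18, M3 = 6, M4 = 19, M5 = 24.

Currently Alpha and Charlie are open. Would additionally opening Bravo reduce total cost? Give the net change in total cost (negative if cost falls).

Current service cost with {Alpha, Charlie}: 469.
Adding Bravo: each farm re-picks its cheapest; new service cost 306, saving 163.
Extra fixed cost: 52. Net change = 52 − 163 = -111.
(Totals: 600 → 489.)

Yes — net change −111 (cost falls by 111).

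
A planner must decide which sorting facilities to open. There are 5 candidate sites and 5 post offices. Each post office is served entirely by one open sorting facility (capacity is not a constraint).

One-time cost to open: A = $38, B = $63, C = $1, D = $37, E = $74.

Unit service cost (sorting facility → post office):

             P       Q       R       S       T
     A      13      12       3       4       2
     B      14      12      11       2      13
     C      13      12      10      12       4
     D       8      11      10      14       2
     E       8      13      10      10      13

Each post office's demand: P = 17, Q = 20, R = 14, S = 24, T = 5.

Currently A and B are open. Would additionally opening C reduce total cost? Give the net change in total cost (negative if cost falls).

No — net change +1 (cost rises by 1).

Current service cost with {A, B}: 561.
Adding C: each post office re-picks its cheapest; new service cost 561, saving 0.
Extra fixed cost: 1. Net change = 1 − 0 = 1.
(Totals: 662 → 663.)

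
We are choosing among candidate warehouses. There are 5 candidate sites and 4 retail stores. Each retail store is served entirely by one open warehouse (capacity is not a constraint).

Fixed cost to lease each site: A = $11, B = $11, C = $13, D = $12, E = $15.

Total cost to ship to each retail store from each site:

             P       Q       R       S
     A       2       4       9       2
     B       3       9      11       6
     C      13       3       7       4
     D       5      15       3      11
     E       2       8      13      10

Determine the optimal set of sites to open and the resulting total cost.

Open A only; minimum total cost 28.

For any fixed open set, each retail store goes to its cheapest open site; total = fixed + service.
{A}: P→A 2, Q→A 4, R→A 9, S→A 2. Service 17; fixed 11; total 28.
{A, D}: P→A 2, Q→A 4, R→D 3, S→A 2. Service 11; fixed 23; total 34.
{A, C}: service 14 + fixed 24 = 38
{A, B, C, D, E}: service 10 + fixed 62 = 72
No other subset beats 28.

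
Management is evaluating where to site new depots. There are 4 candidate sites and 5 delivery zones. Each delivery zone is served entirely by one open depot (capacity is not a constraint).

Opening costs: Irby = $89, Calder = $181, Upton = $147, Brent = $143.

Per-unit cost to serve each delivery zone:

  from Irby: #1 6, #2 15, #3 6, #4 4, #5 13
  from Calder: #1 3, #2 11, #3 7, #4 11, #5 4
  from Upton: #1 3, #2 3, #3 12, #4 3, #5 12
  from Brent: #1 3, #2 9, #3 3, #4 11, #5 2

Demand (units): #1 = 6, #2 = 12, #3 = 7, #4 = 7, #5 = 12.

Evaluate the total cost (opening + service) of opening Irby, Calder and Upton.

Total cost: 582

Each delivery zone is assigned to its cheapest site among the open ones.
{Irby, Calder, Upton}: #1→Calder 3·6=18, #2→Upton 3·12=36, #3→Irby 6·7=42, #4→Upton 3·7=21, #5→Calder 4·12=48. Service 165; fixed 417; total 582.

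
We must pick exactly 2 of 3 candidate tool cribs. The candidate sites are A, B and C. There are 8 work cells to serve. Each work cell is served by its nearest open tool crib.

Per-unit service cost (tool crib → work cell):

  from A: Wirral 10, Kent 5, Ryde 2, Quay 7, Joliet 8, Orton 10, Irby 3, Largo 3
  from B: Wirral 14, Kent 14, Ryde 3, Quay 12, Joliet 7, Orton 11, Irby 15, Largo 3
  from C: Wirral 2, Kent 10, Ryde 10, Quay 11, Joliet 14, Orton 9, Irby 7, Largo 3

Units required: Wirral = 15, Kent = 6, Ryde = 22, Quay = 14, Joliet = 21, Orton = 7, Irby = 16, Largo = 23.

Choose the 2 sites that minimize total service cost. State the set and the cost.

With exactly 2 open, each work cell uses its cheapest among the chosen.
{A, C}: Wirral→C 2·15=30, Kent→A 5·6=30, Ryde→A 2·22=44, Quay→A 7·14=98, Joliet→A 8·21=168, Orton→C 9·7=63, Irby→A 3·16=48, Largo→A 3·23=69. Service cost 550.
{A, B}: service cost 656
{B, C}: service cost 701
Among all 3 size-2 choices, {A, C} is lowest.

Choose A and C; total service cost 550.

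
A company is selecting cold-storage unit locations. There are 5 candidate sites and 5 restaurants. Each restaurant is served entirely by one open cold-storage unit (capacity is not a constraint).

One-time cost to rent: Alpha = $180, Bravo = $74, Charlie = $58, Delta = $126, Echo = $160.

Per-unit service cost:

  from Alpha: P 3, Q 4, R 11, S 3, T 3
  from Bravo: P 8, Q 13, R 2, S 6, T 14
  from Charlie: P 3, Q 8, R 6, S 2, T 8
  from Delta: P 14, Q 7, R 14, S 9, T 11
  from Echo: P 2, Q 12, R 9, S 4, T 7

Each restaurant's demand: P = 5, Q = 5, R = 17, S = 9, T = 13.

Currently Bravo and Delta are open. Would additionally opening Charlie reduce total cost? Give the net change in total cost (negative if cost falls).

Yes — net change −42 (cost falls by 42).

Current service cost with {Bravo, Delta}: 306.
Adding Charlie: each restaurant re-picks its cheapest; new service cost 206, saving 100.
Extra fixed cost: 58. Net change = 58 − 100 = -42.
(Totals: 506 → 464.)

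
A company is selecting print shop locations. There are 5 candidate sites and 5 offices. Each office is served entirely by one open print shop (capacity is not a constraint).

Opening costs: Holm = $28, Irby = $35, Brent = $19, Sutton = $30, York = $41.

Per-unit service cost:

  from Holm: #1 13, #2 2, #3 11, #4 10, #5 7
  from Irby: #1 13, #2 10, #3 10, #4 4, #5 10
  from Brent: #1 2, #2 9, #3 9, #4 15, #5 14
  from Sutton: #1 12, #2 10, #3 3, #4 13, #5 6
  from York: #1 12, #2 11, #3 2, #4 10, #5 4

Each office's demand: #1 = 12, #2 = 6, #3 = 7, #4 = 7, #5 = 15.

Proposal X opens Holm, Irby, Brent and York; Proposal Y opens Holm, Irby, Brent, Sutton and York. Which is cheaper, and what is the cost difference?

Proposal X: {Holm, Irby, Brent, York}: #1→Brent 2·12=24, #2→Holm 2·6=12, #3→York 2·7=14, #4→Irby 4·7=28, #5→York 4·15=60. Service 138; fixed 123; total 261.
Proposal Y: {Holm, Irby, Brent, Sutton, York}: #1→Brent 2·12=24, #2→Holm 2·6=12, #3→York 2·7=14, #4→Irby 4·7=28, #5→York 4·15=60. Service 138; fixed 153; total 291.
Difference: |261 − 291| = 30.

Proposal X is cheaper by 30.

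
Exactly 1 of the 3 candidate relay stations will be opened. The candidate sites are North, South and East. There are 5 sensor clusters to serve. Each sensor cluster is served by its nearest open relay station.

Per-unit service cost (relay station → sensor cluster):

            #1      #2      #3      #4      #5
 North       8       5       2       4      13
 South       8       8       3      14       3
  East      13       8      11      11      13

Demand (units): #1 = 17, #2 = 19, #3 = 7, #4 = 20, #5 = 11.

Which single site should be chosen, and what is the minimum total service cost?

Choose North only; total service cost 468.

With exactly 1 open, each sensor cluster uses its cheapest among the chosen.
{North}: #1→North 8·17=136, #2→North 5·19=95, #3→North 2·7=14, #4→North 4·20=80, #5→North 13·11=143. Service cost 468.
{South}: service cost 622
{East}: service cost 813
Among all 3 size-1 choices, {North} is lowest.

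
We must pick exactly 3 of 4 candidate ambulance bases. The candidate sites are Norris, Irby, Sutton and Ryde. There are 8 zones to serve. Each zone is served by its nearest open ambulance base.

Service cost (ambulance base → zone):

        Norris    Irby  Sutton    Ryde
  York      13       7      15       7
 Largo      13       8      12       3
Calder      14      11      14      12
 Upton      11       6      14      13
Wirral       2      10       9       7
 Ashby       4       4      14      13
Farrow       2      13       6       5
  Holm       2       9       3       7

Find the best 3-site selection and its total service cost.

With exactly 3 open, each zone uses its cheapest among the chosen.
{Norris, Irby, Ryde}: York→Irby 7, Largo→Ryde 3, Calder→Irby 11, Upton→Irby 6, Wirral→Norris 2, Ashby→Norris 4, Farrow→Norris 2, Holm→Norris 2. Service cost 37.
{Norris, Irby, Sutton}: service cost 42
{Norris, Sutton, Ryde}: service cost 43
Among all 4 size-3 choices, {Norris, Irby, Ryde} is lowest.

Choose Norris, Irby and Ryde; total service cost 37.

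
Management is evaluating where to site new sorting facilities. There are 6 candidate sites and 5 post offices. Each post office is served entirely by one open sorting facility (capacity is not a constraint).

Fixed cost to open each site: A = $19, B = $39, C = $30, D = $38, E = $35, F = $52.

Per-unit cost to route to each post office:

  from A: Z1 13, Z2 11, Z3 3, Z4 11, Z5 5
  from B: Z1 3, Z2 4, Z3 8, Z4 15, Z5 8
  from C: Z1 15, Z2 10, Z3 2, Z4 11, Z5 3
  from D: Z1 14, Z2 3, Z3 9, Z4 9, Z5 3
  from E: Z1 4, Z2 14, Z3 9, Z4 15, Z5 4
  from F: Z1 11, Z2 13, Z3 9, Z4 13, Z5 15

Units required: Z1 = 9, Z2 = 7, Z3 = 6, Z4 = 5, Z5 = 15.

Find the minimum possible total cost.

For any fixed open set, each post office goes to its cheapest open site; total = fixed + service.
{B, C}: Z1→B 3·9=27, Z2→B 4·7=28, Z3→C 2·6=12, Z4→C 11·5=55, Z5→C 3·15=45. Service 167; fixed 69; total 236.
{A, B, D}: service 156 + fixed 96 = 252
{A, B, C}: Z1→B 3·9=27, Z2→B 4·7=28, Z3→C 2·6=12, Z4→A 11·5=55, Z5→C 3·15=45. Service 167; fixed 88; total 255.
{A, B, C, D, E, F}: service 150 + fixed 213 = 363
No other subset beats 236.

Minimum total cost: 236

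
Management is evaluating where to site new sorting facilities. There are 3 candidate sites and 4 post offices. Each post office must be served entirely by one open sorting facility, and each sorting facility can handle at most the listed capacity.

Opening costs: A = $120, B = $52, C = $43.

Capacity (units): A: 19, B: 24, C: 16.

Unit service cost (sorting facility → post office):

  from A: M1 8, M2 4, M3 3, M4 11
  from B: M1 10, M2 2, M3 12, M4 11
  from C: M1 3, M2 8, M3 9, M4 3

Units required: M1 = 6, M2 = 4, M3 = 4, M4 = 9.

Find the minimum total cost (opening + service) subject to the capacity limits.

Open {B, C}: M1→C 3·6=18, M2→B 2·4=8, M3→B 12·4=48, M4→C 3·9=27.
Loads: B carries 8/24, C carries 15/16. Service 101; fixed 95; total 196.
Next best feasible plan costs 226.

Minimum total cost: 196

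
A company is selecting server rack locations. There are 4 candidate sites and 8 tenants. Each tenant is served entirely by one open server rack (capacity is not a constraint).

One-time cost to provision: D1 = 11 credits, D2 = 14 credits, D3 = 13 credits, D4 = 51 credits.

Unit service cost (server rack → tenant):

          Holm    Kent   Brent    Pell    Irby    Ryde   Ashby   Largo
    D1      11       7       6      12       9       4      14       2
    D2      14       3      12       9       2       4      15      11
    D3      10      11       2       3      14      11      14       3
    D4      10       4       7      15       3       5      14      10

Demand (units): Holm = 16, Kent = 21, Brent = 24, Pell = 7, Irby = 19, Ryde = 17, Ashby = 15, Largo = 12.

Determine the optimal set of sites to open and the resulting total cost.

For any fixed open set, each tenant goes to its cheapest open site; total = fixed + service.
{D1, D2, D3}: Holm→D3 10·16=160, Kent→D2 3·21=63, Brent→D3 2·24=48, Pell→D3 3·7=21, Irby→D2 2·19=38, Ryde→D1 4·17=68, Ashby→D1 14·15=210, Largo→D1 2·12=24. Service 632; fixed 38; total 670.
{D2, D3}: Holm→D3 10·16=160, Kent→D2 3·21=63, Brent→D3 2·24=48, Pell→D3 3·7=21, Irby→D2 2·19=38, Ryde→D2 4·17=68, Ashby→D3 14·15=210, Largo→D3 3·12=36. Service 644; fixed 27; total 671.
{D1, D2, D3, D4}: service 632 + fixed 89 = 721
{D1}: Holm→D1 11·16=176, Kent→D1 7·21=147, Brent→D1 6·24=144, Pell→D1 12·7=84, Irby→D1 9·19=171, Ryde→D1 4·17=68, Ashby→D1 14·15=210, Largo→D1 2·12=24. Service 1024; fixed 11; total 1035.
(All 15 nonempty subsets were checked; D1, D2 and D3 is lowest.)

Open D1, D2 and D3; minimum total cost 670.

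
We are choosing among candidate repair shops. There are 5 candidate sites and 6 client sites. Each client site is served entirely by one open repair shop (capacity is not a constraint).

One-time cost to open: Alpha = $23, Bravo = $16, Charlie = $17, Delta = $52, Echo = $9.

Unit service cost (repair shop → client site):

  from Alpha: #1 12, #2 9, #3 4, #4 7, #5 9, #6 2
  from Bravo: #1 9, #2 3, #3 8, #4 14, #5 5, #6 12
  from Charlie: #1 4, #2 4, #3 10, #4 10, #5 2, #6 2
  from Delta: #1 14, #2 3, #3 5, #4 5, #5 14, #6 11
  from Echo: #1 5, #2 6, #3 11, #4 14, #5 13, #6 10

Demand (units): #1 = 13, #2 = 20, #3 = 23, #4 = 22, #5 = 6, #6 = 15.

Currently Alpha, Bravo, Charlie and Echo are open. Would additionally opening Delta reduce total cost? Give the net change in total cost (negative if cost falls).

Current service cost with {Alpha, Bravo, Charlie, Echo}: 400.
Adding Delta: each client site re-picks its cheapest; new service cost 356, saving 44.
Extra fixed cost: 52. Net change = 52 − 44 = 8.
(Totals: 465 → 473.)

No — net change +8 (cost rises by 8).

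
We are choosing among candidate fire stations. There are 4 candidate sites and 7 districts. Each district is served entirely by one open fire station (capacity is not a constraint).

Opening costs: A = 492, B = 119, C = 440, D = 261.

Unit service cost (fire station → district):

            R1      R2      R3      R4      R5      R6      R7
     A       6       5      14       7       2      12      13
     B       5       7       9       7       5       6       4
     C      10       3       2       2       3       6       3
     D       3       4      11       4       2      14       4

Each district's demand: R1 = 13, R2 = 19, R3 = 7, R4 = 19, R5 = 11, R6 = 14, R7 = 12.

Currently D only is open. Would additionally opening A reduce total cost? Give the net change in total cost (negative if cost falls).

No — net change +464 (cost rises by 464).

Current service cost with {D}: 534.
Adding A: each district re-picks its cheapest; new service cost 506, saving 28.
Extra fixed cost: 492. Net change = 492 − 28 = 464.
(Totals: 795 → 1259.)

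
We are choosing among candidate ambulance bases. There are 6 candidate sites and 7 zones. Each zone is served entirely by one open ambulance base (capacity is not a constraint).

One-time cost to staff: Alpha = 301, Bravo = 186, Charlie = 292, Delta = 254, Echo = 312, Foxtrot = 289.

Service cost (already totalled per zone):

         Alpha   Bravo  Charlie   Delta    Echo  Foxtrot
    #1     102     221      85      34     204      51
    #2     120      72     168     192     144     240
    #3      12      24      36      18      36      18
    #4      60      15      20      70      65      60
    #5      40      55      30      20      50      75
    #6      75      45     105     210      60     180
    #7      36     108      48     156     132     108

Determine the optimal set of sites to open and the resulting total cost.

For any fixed open set, each zone goes to its cheapest open site; total = fixed + service.
{Bravo}: #1→Bravo 221, #2→Bravo 72, #3→Bravo 24, #4→Bravo 15, #5→Bravo 55, #6→Bravo 45, #7→Bravo 108. Service 540; fixed 186; total 726.
{Alpha}: service 445 + fixed 301 = 746
{Bravo, Delta}: #1→Delta 34, #2→Bravo 72, #3→Delta 18, #4→Bravo 15, #5→Delta 20, #6→Bravo 45, #7→Bravo 108. Service 312; fixed 440; total 752.
{Alpha, Bravo, Charlie, Delta, Echo, Foxtrot}: service 234 + fixed 1634 = 1868
No other subset beats 726.

Open Bravo only; minimum total cost 726.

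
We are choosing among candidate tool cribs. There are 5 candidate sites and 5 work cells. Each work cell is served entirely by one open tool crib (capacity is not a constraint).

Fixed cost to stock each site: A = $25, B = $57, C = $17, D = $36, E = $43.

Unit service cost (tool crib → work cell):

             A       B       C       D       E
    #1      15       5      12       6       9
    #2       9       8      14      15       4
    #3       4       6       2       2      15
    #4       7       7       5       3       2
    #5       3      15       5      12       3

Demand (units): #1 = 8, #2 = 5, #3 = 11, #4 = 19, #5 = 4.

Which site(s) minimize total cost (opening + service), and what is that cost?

Open D and E; minimum total cost 219.

For any fixed open set, each work cell goes to its cheapest open site; total = fixed + service.
{D, E}: #1→D 6·8=48, #2→E 4·5=20, #3→D 2·11=22, #4→E 2·19=38, #5→E 3·4=12. Service 140; fixed 79; total 219.
{C, E}: #1→E 9·8=72, #2→E 4·5=20, #3→C 2·11=22, #4→E 2·19=38, #5→E 3·4=12. Service 164; fixed 60; total 224.
{C, D, E}: service 140 + fixed 96 = 236
{A, B, C, D, E}: service 132 + fixed 178 = 310
No other subset beats 219.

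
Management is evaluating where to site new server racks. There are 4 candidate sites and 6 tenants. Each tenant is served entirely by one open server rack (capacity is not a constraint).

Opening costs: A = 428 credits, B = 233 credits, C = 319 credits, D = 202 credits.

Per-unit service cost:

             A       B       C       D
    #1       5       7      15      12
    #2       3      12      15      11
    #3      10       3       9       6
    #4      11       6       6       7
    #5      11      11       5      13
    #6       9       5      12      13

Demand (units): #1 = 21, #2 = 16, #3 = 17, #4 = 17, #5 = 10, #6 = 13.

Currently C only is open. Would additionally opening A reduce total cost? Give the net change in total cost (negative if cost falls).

Current service cost with {C}: 1016.
Adding A: each tenant re-picks its cheapest; new service cost 575, saving 441.
Extra fixed cost: 428. Net change = 428 − 441 = -13.
(Totals: 1335 → 1322.)

Yes — net change −13 (cost falls by 13).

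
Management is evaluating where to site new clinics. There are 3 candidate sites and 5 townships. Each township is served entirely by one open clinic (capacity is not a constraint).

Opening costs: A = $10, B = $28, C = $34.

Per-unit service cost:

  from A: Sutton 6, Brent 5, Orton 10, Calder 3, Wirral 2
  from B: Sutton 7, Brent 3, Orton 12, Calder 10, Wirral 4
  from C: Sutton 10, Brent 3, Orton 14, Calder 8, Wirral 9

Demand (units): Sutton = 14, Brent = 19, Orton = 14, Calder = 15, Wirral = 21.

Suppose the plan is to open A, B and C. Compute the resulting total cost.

Total cost: 440

Each township is assigned to its cheapest site among the open ones.
{A, B, C}: Sutton→A 6·14=84, Brent→B 3·19=57, Orton→A 10·14=140, Calder→A 3·15=45, Wirral→A 2·21=42. Service 368; fixed 72; total 440.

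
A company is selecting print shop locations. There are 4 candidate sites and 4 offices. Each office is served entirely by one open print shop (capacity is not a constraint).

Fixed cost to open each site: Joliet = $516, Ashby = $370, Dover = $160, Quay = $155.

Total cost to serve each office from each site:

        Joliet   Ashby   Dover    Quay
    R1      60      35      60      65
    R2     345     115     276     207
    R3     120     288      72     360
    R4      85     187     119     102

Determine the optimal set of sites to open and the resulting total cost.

For any fixed open set, each office goes to its cheapest open site; total = fixed + service.
{Dover}: R1→Dover 60, R2→Dover 276, R3→Dover 72, R4→Dover 119. Service 527; fixed 160; total 687.
{Dover, Quay}: service 441 + fixed 315 = 756
{Ashby, Dover}: service 341 + fixed 530 = 871
{Joliet, Ashby, Dover, Quay}: R1→Ashby 35, R2→Ashby 115, R3→Dover 72, R4→Joliet 85. Service 307; fixed 1201; total 1508.
(All 15 nonempty subsets were checked; Dover only is lowest.)

Open Dover only; minimum total cost 687.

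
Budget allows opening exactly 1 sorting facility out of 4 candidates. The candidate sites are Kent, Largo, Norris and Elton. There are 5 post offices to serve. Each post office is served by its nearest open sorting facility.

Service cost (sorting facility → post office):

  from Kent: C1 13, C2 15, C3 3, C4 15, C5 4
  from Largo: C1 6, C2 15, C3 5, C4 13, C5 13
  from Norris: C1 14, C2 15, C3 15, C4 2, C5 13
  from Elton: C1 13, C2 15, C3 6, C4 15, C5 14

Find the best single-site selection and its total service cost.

With exactly 1 open, each post office uses its cheapest among the chosen.
{Kent}: C1→Kent 13, C2→Kent 15, C3→Kent 3, C4→Kent 15, C5→Kent 4. Service cost 50.
{Largo}: service cost 52
{Norris}: service cost 59
Among all 4 size-1 choices, {Kent} is lowest.

Choose Kent only; total service cost 50.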